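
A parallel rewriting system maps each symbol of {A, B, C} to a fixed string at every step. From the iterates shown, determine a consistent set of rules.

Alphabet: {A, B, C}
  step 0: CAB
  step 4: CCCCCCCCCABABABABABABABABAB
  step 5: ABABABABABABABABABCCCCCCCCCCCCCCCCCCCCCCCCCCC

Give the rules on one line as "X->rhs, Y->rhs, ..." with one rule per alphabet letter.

A->C, B->CC, C->AB

  step 4 ⇒ step 5: CCCCCCCCCABABABABABABABABAB ⇒ AB·AB·AB·AB·AB·AB·AB·AB·AB·C·CC·C·CC·C·CC·C·CC·C·CC·C·CC·C·CC·C·CC·C·CC
    A ↦ C
    B ↦ CC
    C ↦ AB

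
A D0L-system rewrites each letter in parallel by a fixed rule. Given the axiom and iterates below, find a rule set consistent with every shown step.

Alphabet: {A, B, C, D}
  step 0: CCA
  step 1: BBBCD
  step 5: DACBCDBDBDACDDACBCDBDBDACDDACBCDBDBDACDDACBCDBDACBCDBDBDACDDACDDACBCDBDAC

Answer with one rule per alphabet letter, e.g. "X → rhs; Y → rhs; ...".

  step 0 ⇒ step 1: CCA ⇒ B·B·BCD
    A ↦ BCD
    C ↦ B
    B ↦ D  (constrained at step 1)
    D ↦ DAC  (constrained at step 1)

A->BCD, B->D, C->B, D->DAC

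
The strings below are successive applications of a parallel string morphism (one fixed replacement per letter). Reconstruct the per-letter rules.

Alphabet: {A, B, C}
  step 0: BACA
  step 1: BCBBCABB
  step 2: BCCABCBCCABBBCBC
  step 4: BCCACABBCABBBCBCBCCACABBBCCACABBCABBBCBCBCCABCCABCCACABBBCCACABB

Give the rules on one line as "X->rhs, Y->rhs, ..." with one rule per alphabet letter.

A->BB, B->BC, C->CA

  step 1 ⇒ step 2: BCBBCABB ⇒ BC·CA·BC·BC·CA·BB·BC·BC
    A ↦ BB
    B ↦ BC
    C ↦ CA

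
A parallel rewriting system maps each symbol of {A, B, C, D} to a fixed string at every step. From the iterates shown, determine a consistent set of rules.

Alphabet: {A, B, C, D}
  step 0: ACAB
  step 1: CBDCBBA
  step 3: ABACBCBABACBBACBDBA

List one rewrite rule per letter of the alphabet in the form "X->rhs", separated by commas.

  step 0 ⇒ step 1: ACAB ⇒ CB·D·CB·BA
    A ↦ CB
    B ↦ BA
    C ↦ D
    D ↦ A  (constrained at step 1)

A->CB, B->BA, C->D, D->A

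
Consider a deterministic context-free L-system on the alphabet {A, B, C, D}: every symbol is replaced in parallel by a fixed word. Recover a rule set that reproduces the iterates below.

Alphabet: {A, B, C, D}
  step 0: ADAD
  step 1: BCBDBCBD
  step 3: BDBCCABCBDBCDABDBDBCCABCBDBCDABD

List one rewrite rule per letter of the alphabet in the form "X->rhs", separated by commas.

A->BC, B->DA, C->CA, D->BD

  step 0 ⇒ step 1: ADAD ⇒ BC·BD·BC·BD
    A ↦ BC
    D ↦ BD
    B ↦ DA  (constrained at step 1)
    C ↦ CA  (constrained at step 1)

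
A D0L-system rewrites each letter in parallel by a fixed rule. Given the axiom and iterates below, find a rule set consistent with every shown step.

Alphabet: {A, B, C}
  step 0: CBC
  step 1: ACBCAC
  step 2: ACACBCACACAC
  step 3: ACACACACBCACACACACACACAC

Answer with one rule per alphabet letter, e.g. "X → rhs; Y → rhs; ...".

A->AC, B->BC, C->AC

  step 2 ⇒ step 3: ACACBCACACAC ⇒ AC·AC·AC·AC·BC·AC·AC·AC·AC·AC·AC·AC
    A ↦ AC
    B ↦ BC
    C ↦ AC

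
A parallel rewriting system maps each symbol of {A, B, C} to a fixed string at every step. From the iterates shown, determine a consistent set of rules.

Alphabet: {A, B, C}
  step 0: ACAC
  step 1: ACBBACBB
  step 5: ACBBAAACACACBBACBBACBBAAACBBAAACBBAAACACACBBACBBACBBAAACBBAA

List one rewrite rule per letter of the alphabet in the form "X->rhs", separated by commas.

A->AC, B->A, C->BB

  step 0 ⇒ step 1: ACAC ⇒ AC·BB·AC·BB
    A ↦ AC
    C ↦ BB
    B ↦ A  (constrained at step 1)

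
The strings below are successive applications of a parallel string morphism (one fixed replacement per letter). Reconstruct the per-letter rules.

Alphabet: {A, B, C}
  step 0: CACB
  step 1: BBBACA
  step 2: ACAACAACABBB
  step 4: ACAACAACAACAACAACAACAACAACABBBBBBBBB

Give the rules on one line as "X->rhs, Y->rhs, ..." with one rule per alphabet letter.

A->B, B->ACA, C->B

  step 1 ⇒ step 2: BBBACA ⇒ ACA·ACA·ACA·B·B·B
    A ↦ B
    B ↦ ACA
    C ↦ B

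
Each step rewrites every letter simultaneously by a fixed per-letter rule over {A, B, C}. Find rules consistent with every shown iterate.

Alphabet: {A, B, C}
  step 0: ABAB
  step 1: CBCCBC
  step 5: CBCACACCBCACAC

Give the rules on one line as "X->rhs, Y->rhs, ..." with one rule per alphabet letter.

A->C, B->BC, C->A

  step 0 ⇒ step 1: ABAB ⇒ C·BC·C·BC
    A ↦ C
    B ↦ BC
    C ↦ A  (constrained at step 1)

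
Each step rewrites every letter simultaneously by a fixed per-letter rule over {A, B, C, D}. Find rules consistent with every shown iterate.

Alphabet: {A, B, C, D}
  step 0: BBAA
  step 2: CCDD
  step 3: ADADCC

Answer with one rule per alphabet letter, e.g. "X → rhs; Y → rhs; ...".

  step 2 ⇒ step 3: CCDD ⇒ AD·AD·C·C
    C ↦ AD
    D ↦ C
    A ↦ B  (constrained at step 0)
    B ↦ D  (constrained at step 0)

A->B, B->D, C->AD, D->C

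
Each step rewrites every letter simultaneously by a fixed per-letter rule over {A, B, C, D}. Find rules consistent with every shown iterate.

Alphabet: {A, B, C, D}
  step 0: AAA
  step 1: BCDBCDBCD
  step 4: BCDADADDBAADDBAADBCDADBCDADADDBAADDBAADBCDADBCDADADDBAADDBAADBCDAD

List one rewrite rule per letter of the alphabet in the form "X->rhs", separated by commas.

  step 0 ⇒ step 1: AAA ⇒ BCD·BCD·BCD
    A ↦ BCD
    B ↦ D  (constrained at step 1)
    C ↦ BA  (constrained at step 1)
    D ↦ AD  (constrained at step 1)

A->BCD, B->D, C->BA, D->AD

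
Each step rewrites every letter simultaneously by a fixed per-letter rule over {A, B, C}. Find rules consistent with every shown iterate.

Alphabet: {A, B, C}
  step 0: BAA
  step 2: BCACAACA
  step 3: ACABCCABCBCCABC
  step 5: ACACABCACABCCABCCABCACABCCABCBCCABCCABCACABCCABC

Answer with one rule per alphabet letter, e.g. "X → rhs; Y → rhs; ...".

A->BC, B->A, C->CA

  step 2 ⇒ step 3: BCACAACA ⇒ A·CA·BC·CA·BC·BC·CA·BC
    A ↦ BC
    B ↦ A
    C ↦ CA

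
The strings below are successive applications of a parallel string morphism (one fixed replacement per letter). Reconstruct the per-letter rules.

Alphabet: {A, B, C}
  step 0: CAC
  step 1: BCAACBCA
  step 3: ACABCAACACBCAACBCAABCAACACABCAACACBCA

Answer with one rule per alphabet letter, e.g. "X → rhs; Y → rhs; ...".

A->AC, B->A, C->BCA

  step 0 ⇒ step 1: CAC ⇒ BCA·AC·BCA
    A ↦ AC
    C ↦ BCA
    B ↦ A  (constrained at step 1)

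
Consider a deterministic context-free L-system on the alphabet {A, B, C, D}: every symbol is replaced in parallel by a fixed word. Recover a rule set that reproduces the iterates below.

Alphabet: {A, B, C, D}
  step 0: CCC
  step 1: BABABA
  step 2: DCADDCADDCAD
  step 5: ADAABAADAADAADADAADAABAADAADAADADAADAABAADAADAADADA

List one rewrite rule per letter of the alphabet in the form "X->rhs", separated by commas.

  step 1 ⇒ step 2: BABABA ⇒ DC·AD·DC·AD·DC·AD
    A ↦ AD
    B ↦ DC
  step 0 ⇒ step 1: CCC ⇒ BA·BA·BA
    C ↦ BA
    D ↦ A  (constrained at step 2)

A->AD, B->DC, C->BA, D->A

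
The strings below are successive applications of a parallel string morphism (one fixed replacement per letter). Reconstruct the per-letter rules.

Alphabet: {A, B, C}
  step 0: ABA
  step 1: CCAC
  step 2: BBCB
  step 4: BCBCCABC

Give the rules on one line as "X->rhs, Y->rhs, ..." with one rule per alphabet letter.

  step 1 ⇒ step 2: CCAC ⇒ B·B·C·B
    A ↦ C
    C ↦ B
  step 0 ⇒ step 1: ABA ⇒ C·CA·C
    B ↦ CA

A->C, B->CA, C->B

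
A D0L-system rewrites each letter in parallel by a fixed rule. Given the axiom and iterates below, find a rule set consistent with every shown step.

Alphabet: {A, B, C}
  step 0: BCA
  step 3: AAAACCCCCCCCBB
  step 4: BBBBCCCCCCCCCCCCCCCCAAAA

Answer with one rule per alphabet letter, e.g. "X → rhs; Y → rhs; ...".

  step 3 ⇒ step 4: AAAACCCCCCCCBB ⇒ B·B·B·B·CC·CC·CC·CC·CC·CC·CC·CC·AA·AA
    A ↦ B
    B ↦ AA
    C ↦ CC

A->B, B->AA, C->CC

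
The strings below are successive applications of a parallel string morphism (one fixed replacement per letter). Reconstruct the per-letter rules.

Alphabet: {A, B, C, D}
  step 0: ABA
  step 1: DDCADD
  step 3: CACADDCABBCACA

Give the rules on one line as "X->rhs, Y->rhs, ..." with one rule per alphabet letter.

  step 0 ⇒ step 1: ABA ⇒ DD·CA·DD
    A ↦ DD
    B ↦ CA
    C ↦ AB  (constrained at step 1)
    D ↦ B  (constrained at step 1)

A->DD, B->CA, C->AB, D->B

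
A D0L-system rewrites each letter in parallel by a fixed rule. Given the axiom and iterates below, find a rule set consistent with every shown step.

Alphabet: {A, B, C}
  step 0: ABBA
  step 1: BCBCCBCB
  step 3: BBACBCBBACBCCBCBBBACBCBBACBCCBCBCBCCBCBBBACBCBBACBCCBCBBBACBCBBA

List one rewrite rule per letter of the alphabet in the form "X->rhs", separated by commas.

A->B, B->CBC, C->BBA

  step 0 ⇒ step 1: ABBA ⇒ B·CBC·CBC·B
    A ↦ B
    B ↦ CBC
    C ↦ BBA  (constrained at step 1)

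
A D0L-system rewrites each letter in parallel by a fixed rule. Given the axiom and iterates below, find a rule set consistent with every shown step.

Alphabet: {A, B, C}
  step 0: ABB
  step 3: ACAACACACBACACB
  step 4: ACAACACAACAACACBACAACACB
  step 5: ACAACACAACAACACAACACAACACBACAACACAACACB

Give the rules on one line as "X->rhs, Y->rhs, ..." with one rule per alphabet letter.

A->AC, B->CB, C->A

  step 4 ⇒ step 5: ACAACACAACAACACBACAACACB ⇒ AC·A·AC·AC·A·AC·A·AC·AC·A·AC·AC·A·AC·A·CB·AC·A·AC·AC·A·AC·A·CB
    A ↦ AC
    B ↦ CB
    C ↦ A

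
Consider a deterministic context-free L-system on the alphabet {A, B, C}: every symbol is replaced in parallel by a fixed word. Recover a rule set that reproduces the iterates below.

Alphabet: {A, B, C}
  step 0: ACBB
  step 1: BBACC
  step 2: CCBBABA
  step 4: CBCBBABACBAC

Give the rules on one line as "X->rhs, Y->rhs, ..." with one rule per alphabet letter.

A->B, B->C, C->BA

  step 1 ⇒ step 2: BBACC ⇒ C·C·B·BA·BA
    A ↦ B
    B ↦ C
    C ↦ BA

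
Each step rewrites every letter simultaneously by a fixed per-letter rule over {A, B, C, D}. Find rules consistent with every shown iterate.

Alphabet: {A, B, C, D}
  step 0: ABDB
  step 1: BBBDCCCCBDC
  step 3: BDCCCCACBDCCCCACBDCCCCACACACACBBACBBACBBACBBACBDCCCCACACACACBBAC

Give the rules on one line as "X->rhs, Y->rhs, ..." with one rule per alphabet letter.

A->BB, B->BDC, C->AC, D->CCC

  step 0 ⇒ step 1: ABDB ⇒ BB·BDC·CCC·BDC
    A ↦ BB
    B ↦ BDC
    D ↦ CCC
    C ↦ AC  (constrained at step 1)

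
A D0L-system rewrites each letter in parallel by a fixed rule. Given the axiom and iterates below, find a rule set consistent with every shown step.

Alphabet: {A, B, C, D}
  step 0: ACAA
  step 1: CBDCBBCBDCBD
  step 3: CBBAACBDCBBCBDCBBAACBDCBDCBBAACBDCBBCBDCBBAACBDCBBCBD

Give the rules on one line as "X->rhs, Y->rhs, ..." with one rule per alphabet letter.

  step 0 ⇒ step 1: ACAA ⇒ CBD·CBB·CBD·CBD
    A ↦ CBD
    C ↦ CBB
    B ↦ A  (constrained at step 1)
    D ↦ CA  (constrained at step 1)

A->CBD, B->A, C->CBB, D->CA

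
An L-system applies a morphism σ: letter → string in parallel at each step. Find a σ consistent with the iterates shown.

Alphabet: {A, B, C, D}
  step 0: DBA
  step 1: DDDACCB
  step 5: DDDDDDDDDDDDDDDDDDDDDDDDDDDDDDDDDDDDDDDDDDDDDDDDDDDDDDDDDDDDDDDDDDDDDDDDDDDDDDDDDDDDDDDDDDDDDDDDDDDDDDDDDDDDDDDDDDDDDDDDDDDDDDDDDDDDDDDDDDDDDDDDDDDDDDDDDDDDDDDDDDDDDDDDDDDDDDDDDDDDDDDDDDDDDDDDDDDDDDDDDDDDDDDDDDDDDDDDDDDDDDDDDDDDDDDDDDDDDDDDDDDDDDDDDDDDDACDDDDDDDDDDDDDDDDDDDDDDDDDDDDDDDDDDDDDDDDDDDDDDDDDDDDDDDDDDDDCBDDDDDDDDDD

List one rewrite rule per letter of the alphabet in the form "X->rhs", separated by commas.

A->CB, B->AC, C->D, D->DDD

  step 0 ⇒ step 1: DBA ⇒ DDD·AC·CB
    A ↦ CB
    B ↦ AC
    D ↦ DDD
    C ↦ D  (constrained at step 1)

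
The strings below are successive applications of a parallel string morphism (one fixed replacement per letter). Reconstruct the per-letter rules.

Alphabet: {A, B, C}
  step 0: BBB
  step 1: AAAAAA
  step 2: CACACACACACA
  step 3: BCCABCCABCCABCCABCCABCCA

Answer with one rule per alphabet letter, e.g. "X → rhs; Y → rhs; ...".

  step 2 ⇒ step 3: CACACACACACA ⇒ BC·CA·BC·CA·BC·CA·BC·CA·BC·CA·BC·CA
    A ↦ CA
    C ↦ BC
  step 0 ⇒ step 1: BBB ⇒ AA·AA·AA
    B ↦ AA

A->CA, B->AA, C->BC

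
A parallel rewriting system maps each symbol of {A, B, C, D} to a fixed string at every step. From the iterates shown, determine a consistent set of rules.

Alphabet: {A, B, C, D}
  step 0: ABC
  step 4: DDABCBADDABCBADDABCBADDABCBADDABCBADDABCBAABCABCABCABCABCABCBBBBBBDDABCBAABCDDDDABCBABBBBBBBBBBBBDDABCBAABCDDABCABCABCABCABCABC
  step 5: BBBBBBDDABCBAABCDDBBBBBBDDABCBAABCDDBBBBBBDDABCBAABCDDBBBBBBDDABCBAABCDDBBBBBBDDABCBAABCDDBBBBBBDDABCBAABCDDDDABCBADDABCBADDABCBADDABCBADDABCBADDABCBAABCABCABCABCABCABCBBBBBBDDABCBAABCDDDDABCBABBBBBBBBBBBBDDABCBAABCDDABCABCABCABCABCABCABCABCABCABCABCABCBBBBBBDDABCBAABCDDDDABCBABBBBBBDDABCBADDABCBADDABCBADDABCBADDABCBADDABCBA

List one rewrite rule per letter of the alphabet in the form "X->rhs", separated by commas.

A->DD, B->ABC, C->BA, D->BBB

  step 4 ⇒ step 5: DDABCBADDABCBADDABCBADDABCBADDABCBADDABCBAABCABCABCABCABCABCBBBBBBDDABCBAABCDDDDABCBABBBBBBBBBBBBDDABCBAABCDDABCABCABCABCABCABC ⇒ BBB·BBB·DD·ABC·BA·ABC·DD·BBB·BBB·DD·ABC·BA·ABC·DD·BBB·BBB·DD·ABC·BA·ABC·DD·BBB·BBB·DD·ABC·BA·ABC·DD·BBB·BBB·DD·ABC·BA·ABC·DD·BBB·BBB·DD·ABC·BA·ABC·DD·DD·ABC·BA·DD·ABC·BA·DD·ABC·BA·DD·ABC·BA·DD·ABC·BA·DD·ABC·BA·ABC·ABC·ABC·ABC·ABC·ABC·BBB·BBB·DD·ABC·BA·ABC·DD·DD·ABC·BA·BBB·BBB·BBB·BBB·DD·ABC·BA·ABC·DD·ABC·ABC·ABC·ABC·ABC·ABC·ABC·ABC·ABC·ABC·ABC·ABC·BBB·BBB·DD·ABC·BA·ABC·DD·DD·ABC·BA·BBB·BBB·DD·ABC·BA·DD·ABC·BA·DD·ABC·BA·DD·ABC·BA·DD·ABC·BA·DD·ABC·BA
    A ↦ DD
    B ↦ ABC
    C ↦ BA
    D ↦ BBB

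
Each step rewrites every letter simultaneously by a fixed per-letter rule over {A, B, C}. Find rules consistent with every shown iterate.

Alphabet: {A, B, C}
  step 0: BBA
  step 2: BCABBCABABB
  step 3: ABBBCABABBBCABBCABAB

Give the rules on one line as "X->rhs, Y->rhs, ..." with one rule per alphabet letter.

A->BC, B->AB, C->B

  step 2 ⇒ step 3: BCABBCABABB ⇒ AB·B·BC·AB·AB·B·BC·AB·BC·AB·AB
    A ↦ BC
    B ↦ AB
    C ↦ B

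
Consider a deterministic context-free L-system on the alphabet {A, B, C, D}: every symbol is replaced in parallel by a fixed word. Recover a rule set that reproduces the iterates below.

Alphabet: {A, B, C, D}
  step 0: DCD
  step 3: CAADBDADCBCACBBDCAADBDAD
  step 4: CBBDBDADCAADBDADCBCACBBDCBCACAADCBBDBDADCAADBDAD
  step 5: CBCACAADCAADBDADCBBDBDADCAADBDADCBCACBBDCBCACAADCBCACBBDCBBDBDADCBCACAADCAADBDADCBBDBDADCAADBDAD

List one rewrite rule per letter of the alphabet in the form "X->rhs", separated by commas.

  step 4 ⇒ step 5: CBBDBDADCAADBDADCBCACBBDCBCACAADCBBDBDADCAADBDAD ⇒ CB·CA·CA·AD·CA·AD·BD·AD·CB·BD·BD·AD·CA·AD·BD·AD·CB·CA·CB·BD·CB·CA·CA·AD·CB·CA·CB·BD·CB·BD·BD·AD·CB·CA·CA·AD·CA·AD·BD·AD·CB·BD·BD·AD·CA·AD·BD·AD
    A ↦ BD
    B ↦ CA
    C ↦ CB
    D ↦ AD

A->BD, B->CA, C->CB, D->AD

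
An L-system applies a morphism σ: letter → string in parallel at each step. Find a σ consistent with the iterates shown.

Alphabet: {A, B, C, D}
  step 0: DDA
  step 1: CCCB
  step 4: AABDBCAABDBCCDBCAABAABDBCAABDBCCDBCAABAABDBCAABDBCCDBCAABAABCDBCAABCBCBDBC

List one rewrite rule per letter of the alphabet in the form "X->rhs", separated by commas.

  step 0 ⇒ step 1: DDA ⇒ C·C·CB
    A ↦ CB
    D ↦ C
    B ↦ DBC  (constrained at step 1)
    C ↦ AAB  (constrained at step 1)

A->CB, B->DBC, C->AAB, D->C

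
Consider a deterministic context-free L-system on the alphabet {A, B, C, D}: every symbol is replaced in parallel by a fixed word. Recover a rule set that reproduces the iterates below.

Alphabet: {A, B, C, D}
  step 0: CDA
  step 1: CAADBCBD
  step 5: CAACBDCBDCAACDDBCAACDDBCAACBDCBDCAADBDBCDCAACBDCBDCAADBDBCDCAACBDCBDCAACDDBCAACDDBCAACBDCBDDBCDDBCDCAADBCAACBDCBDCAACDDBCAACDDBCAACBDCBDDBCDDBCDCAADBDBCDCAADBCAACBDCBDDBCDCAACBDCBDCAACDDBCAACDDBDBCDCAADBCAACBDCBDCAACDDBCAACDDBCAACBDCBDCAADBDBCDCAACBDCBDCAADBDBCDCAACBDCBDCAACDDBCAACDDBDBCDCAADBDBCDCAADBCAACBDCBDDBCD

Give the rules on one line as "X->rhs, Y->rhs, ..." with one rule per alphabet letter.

A->CBD, B->CD, C->CAA, D->DB

  step 0 ⇒ step 1: CDA ⇒ CAA·DB·CBD
    A ↦ CBD
    C ↦ CAA
    D ↦ DB
    B ↦ CD  (constrained at step 1)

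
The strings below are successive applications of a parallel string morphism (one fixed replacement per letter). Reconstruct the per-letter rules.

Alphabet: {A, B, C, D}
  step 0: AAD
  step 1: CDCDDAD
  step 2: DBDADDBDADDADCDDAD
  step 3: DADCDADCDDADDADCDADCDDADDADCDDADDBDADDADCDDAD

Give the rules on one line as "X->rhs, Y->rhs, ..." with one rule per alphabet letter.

A->CD, B->C, C->DB, D->DAD

  step 2 ⇒ step 3: DBDADDBDADDADCDDAD ⇒ DAD·C·DAD·CD·DAD·DAD·C·DAD·CD·DAD·DAD·CD·DAD·DB·DAD·DAD·CD·DAD
    A ↦ CD
    B ↦ C
    C ↦ DB
    D ↦ DAD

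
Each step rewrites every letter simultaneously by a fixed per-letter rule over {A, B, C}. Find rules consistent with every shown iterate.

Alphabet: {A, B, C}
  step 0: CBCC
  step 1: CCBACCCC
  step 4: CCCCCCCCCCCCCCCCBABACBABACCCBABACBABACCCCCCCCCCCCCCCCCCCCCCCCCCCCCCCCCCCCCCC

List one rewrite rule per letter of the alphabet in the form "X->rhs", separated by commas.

  step 0 ⇒ step 1: CBCC ⇒ CC·BA·CC·CC
    B ↦ BA
    C ↦ CC
    A ↦ BAC  (constrained at step 1)

A->BAC, B->BA, C->CC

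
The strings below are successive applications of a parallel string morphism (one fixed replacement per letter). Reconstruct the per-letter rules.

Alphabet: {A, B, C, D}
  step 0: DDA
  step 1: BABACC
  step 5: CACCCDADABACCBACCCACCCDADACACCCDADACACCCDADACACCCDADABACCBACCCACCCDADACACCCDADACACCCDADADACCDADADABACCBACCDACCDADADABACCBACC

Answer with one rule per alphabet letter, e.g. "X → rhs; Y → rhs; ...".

  step 0 ⇒ step 1: DDA ⇒ BA·BA·CC
    A ↦ CC
    D ↦ BA
    B ↦ CAC  (constrained at step 1)
    C ↦ DA  (constrained at step 1)

A->CC, B->CAC, C->DA, D->BA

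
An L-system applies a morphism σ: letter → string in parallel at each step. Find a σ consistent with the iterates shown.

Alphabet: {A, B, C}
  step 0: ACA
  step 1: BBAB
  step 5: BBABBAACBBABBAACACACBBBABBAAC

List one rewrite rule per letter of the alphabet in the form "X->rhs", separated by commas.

A->B, B->AC, C->BA

  step 0 ⇒ step 1: ACA ⇒ B·BA·B
    A ↦ B
    C ↦ BA
    B ↦ AC  (constrained at step 1)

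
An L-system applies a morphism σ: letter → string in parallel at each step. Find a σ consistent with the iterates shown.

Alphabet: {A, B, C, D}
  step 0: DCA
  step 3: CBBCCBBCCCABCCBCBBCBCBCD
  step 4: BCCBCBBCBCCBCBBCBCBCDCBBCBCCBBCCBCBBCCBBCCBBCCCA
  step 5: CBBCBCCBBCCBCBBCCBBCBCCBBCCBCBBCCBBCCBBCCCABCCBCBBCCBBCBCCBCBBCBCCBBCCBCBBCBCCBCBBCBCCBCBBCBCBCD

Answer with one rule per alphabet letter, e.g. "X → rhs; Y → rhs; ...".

A->D, B->CB, C->BC, D->CCA

  step 4 ⇒ step 5: BCCBCBBCBCCBCBBCBCBCDCBBCBCCBBCCBCBBCCBBCCBBCCCA ⇒ CB·BC·BC·CB·BC·CB·CB·BC·CB·BC·BC·CB·BC·CB·CB·BC·CB·BC·CB·BC·CCA·BC·CB·CB·BC·CB·BC·BC·CB·CB·BC·BC·CB·BC·CB·CB·BC·BC·CB·CB·BC·BC·CB·CB·BC·BC·BC·D
    A ↦ D
    B ↦ CB
    C ↦ BC
    D ↦ CCA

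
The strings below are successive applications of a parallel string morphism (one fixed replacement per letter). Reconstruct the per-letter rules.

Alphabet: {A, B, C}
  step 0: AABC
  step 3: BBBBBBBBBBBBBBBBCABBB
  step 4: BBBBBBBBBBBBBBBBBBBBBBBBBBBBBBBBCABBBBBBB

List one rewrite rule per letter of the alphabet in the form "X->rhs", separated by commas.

  step 3 ⇒ step 4: BBBBBBBBBBBBBBBBCABBB ⇒ BB·BB·BB·BB·BB·BB·BB·BB·BB·BB·BB·BB·BB·BB·BB·BB·CA·B·BB·BB·BB
    A ↦ B
    B ↦ BB
    C ↦ CA

A->B, B->BB, C->CA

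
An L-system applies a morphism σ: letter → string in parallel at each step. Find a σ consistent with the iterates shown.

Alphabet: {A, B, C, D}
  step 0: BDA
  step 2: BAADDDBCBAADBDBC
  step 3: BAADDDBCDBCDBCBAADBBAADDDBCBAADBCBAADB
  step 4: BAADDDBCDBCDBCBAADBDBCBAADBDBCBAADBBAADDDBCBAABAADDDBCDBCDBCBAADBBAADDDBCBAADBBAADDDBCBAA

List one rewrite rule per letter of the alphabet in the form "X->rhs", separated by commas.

A->D, B->BAA, C->DB, D->DBC

  step 3 ⇒ step 4: BAADDDBCDBCDBCBAADBBAADDDBCBAADBCBAADB ⇒ BAA·D·D·DBC·DBC·DBC·BAA·DB·DBC·BAA·DB·DBC·BAA·DB·BAA·D·D·DBC·BAA·BAA·D·D·DBC·DBC·DBC·BAA·DB·BAA·D·D·DBC·BAA·DB·BAA·D·D·DBC·BAA
    A ↦ D
    B ↦ BAA
    C ↦ DB
    D ↦ DBC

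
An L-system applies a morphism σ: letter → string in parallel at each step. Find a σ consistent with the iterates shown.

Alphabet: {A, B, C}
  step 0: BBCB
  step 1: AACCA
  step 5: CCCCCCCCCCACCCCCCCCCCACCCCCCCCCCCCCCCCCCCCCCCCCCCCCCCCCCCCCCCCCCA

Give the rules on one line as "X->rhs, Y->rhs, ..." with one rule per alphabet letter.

  step 0 ⇒ step 1: BBCB ⇒ A·A·CC·A
    B ↦ A
    C ↦ CC
    A ↦ CB  (constrained at step 1)

A->CB, B->A, C->CC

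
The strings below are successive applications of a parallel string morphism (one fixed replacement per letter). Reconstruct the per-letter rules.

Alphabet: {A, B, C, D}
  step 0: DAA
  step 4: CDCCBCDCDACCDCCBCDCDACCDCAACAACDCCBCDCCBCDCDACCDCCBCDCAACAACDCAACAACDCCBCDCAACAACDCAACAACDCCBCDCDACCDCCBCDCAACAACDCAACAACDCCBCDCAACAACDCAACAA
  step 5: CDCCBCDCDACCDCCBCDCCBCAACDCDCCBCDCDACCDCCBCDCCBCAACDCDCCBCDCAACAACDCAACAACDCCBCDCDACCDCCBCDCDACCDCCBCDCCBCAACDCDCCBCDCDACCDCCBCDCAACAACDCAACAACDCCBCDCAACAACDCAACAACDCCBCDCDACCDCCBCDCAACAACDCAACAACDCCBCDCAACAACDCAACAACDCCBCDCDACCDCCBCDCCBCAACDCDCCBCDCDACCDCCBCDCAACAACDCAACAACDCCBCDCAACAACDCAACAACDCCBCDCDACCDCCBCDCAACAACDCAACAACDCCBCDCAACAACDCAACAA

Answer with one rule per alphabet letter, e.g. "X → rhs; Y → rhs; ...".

A->CAA, B->AC, C->CD, D->CCB

  step 4 ⇒ step 5: CDCCBCDCDACCDCCBCDCDACCDCAACAACDCCBCDCCBCDCDACCDCCBCDCAACAACDCAACAACDCCBCDCAACAACDCAACAACDCCBCDCDACCDCCBCDCAACAACDCAACAACDCCBCDCAACAACDCAACAA ⇒ CD·CCB·CD·CD·AC·CD·CCB·CD·CCB·CAA·CD·CD·CCB·CD·CD·AC·CD·CCB·CD·CCB·CAA·CD·CD·CCB·CD·CAA·CAA·CD·CAA·CAA·CD·CCB·CD·CD·AC·CD·CCB·CD·CD·AC·CD·CCB·CD·CCB·CAA·CD·CD·CCB·CD·CD·AC·CD·CCB·CD·CAA·CAA·CD·CAA·CAA·CD·CCB·CD·CAA·CAA·CD·CAA·CAA·CD·CCB·CD·CD·AC·CD·CCB·CD·CAA·CAA·CD·CAA·CAA·CD·CCB·CD·CAA·CAA·CD·CAA·CAA·CD·CCB·CD·CD·AC·CD·CCB·CD·CCB·CAA·CD·CD·CCB·CD·CD·AC·CD·CCB·CD·CAA·CAA·CD·CAA·CAA·CD·CCB·CD·CAA·CAA·CD·CAA·CAA·CD·CCB·CD·CD·AC·CD·CCB·CD·CAA·CAA·CD·CAA·CAA·CD·CCB·CD·CAA·CAA·CD·CAA·CAA
    A ↦ CAA
    B ↦ AC
    C ↦ CD
    D ↦ CCB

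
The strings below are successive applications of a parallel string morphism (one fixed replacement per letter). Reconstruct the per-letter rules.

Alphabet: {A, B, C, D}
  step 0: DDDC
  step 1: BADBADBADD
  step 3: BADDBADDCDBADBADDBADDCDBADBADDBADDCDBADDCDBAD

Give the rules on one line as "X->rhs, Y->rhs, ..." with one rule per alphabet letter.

  step 0 ⇒ step 1: DDDC ⇒ BAD·BAD·BAD·D
    C ↦ D
    D ↦ BAD
    A ↦ CD  (constrained at step 1)
    B ↦ D  (constrained at step 1)

A->CD, B->D, C->D, D->BAD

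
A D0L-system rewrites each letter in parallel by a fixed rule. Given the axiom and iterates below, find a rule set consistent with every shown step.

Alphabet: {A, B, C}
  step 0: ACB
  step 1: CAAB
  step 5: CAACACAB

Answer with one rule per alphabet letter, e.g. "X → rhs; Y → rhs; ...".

  step 0 ⇒ step 1: ACB ⇒ C·A·AB
    A ↦ C
    B ↦ AB
    C ↦ A

A->C, B->AB, C->A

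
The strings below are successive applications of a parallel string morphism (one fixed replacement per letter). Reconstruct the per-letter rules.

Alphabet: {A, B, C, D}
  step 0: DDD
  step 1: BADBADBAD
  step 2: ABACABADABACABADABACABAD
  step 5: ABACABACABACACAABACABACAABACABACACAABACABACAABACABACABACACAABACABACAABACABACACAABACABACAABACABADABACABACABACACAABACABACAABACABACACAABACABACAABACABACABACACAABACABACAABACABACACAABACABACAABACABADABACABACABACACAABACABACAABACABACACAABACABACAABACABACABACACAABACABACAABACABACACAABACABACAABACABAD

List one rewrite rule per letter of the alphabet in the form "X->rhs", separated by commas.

  step 1 ⇒ step 2: BADBADBAD ⇒ ABA·CA·BAD·ABA·CA·BAD·ABA·CA·BAD
    A ↦ CA
    B ↦ ABA
    D ↦ BAD
    C ↦ BA  (constrained at step 2)

A->CA, B->ABA, C->BA, D->BAD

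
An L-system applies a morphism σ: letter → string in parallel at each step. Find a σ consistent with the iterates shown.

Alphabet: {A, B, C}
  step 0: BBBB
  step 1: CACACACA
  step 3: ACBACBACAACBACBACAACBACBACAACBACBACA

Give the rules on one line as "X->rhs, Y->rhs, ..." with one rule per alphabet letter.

  step 0 ⇒ step 1: BBBB ⇒ CA·CA·CA·CA
    B ↦ CA
    A ↦ ACB  (constrained at step 1)
    C ↦ A  (constrained at step 1)

A->ACB, B->CA, C->A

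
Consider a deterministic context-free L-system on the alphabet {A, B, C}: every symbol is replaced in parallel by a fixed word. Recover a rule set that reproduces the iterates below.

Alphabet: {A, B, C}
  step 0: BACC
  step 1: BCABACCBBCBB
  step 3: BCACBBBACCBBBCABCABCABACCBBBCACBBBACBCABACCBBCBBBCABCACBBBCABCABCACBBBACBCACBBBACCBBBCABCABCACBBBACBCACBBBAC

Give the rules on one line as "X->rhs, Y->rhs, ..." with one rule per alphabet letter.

  step 0 ⇒ step 1: BACC ⇒ BCA·BAC·CBB·CBB
    A ↦ BAC
    B ↦ BCA
    C ↦ CBB

A->BAC, B->BCA, C->CBB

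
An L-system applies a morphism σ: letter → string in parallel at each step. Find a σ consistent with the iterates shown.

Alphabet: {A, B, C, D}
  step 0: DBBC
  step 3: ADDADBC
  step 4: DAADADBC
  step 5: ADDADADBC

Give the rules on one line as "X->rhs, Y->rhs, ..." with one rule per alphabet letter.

A->D, B->D, C->BC, D->A

  step 4 ⇒ step 5: DAADADBC ⇒ A·D·D·A·D·A·D·BC
    A ↦ D
    B ↦ D
    C ↦ BC
    D ↦ A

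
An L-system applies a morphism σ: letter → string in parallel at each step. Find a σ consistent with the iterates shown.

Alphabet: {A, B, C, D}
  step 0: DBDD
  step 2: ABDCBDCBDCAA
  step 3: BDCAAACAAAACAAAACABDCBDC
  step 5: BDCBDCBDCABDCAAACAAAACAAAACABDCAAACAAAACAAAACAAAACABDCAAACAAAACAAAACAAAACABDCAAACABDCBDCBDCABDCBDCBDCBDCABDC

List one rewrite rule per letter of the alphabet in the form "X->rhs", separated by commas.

  step 2 ⇒ step 3: ABDCBDCBDCAA ⇒ BDC·AAA·C·A·AAA·C·A·AAA·C·A·BDC·BDC
    A ↦ BDC
    B ↦ AAA
    C ↦ A
    D ↦ C

A->BDC, B->AAA, C->A, D->C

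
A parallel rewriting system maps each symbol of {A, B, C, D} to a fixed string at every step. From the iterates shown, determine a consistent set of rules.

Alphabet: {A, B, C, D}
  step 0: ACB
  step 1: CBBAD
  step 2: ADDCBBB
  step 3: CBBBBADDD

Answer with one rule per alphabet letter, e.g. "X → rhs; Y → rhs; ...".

A->CBB, B->D, C->A, D->B

  step 2 ⇒ step 3: ADDCBBB ⇒ CBB·B·B·A·D·D·D
    A ↦ CBB
    B ↦ D
    C ↦ A
    D ↦ B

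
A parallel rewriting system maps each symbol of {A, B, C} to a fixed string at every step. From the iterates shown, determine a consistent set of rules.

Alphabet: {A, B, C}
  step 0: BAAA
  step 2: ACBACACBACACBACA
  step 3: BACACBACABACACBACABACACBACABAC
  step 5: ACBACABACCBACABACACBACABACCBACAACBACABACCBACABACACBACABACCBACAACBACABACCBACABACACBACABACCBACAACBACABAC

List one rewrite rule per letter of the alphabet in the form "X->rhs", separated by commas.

A->BAC, B->C, C->A

  step 2 ⇒ step 3: ACBACACBACACBACA ⇒ BAC·A·C·BAC·A·BAC·A·C·BAC·A·BAC·A·C·BAC·A·BAC
    A ↦ BAC
    B ↦ C
    C ↦ A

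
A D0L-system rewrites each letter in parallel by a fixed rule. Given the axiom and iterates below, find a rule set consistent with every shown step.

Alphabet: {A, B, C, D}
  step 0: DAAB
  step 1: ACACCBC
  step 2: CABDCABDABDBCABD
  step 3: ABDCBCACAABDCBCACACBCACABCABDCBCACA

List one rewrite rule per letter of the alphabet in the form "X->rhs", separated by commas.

  step 2 ⇒ step 3: CABDCABDABDBCABD ⇒ ABD·C·BC·ACA·ABD·C·BC·ACA·C·BC·ACA·BC·ABD·C·BC·ACA
    A ↦ C
    B ↦ BC
    C ↦ ABD
    D ↦ ACA

A->C, B->BC, C->ABD, D->ACA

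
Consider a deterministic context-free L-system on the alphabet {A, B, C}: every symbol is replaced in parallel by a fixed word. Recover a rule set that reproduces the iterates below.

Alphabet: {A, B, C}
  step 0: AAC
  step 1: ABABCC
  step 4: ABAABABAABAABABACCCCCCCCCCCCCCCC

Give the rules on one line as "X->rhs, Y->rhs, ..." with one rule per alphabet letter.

  step 0 ⇒ step 1: AAC ⇒ AB·AB·CC
    A ↦ AB
    C ↦ CC
    B ↦ A  (constrained at step 1)

A->AB, B->A, C->CC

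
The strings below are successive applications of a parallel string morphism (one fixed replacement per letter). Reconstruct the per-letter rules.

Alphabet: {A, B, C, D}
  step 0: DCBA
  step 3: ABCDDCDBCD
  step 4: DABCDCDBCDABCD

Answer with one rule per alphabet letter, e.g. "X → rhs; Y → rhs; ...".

  step 3 ⇒ step 4: ABCDDCDBCD ⇒ D·A·B·CD·CD·B·CD·A·B·CD
    A ↦ D
    B ↦ A
    C ↦ B
    D ↦ CD

A->D, B->A, C->B, D->CD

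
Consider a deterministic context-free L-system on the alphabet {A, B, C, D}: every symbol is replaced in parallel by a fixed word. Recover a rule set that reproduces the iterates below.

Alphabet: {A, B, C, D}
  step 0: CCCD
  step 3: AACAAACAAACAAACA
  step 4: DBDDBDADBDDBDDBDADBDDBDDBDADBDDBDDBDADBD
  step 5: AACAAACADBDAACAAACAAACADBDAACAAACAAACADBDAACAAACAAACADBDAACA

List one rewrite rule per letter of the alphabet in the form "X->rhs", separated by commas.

A->DBD, B->AC, C->A, D->A

  step 4 ⇒ step 5: DBDDBDADBDDBDDBDADBDDBDDBDADBDDBDDBDADBD ⇒ A·AC·A·A·AC·A·DBD·A·AC·A·A·AC·A·A·AC·A·DBD·A·AC·A·A·AC·A·A·AC·A·DBD·A·AC·A·A·AC·A·A·AC·A·DBD·A·AC·A
    A ↦ DBD
    B ↦ AC
    D ↦ A
  step 3 ⇒ step 4: AACAAACAAACAAACA ⇒ DBD·DBD·A·DBD·DBD·DBD·A·DBD·DBD·DBD·A·DBD·DBD·DBD·A·DBD
    C ↦ A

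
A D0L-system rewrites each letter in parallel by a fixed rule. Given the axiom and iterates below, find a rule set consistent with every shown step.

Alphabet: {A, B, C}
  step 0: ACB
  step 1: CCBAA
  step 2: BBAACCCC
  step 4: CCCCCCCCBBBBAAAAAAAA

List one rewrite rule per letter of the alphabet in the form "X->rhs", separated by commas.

A->CC, B->AA, C->B

  step 1 ⇒ step 2: CCBAA ⇒ B·B·AA·CC·CC
    A ↦ CC
    B ↦ AA
    C ↦ B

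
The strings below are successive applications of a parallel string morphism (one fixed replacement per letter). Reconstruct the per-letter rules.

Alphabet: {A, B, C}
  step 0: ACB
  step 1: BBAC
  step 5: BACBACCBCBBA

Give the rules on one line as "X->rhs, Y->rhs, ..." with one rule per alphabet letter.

  step 0 ⇒ step 1: ACB ⇒ B·BA·C
    A ↦ B
    B ↦ C
    C ↦ BA

A->B, B->C, C->BA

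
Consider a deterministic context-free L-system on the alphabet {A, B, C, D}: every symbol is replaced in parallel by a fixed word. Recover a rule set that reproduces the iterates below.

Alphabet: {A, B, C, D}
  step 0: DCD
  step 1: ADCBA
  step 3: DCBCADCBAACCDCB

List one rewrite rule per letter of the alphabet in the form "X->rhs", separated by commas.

A->C, B->AA, C->DCB, D->A

  step 0 ⇒ step 1: DCD ⇒ A·DCB·A
    C ↦ DCB
    D ↦ A
    A ↦ C  (constrained at step 1)
    B ↦ AA  (constrained at step 1)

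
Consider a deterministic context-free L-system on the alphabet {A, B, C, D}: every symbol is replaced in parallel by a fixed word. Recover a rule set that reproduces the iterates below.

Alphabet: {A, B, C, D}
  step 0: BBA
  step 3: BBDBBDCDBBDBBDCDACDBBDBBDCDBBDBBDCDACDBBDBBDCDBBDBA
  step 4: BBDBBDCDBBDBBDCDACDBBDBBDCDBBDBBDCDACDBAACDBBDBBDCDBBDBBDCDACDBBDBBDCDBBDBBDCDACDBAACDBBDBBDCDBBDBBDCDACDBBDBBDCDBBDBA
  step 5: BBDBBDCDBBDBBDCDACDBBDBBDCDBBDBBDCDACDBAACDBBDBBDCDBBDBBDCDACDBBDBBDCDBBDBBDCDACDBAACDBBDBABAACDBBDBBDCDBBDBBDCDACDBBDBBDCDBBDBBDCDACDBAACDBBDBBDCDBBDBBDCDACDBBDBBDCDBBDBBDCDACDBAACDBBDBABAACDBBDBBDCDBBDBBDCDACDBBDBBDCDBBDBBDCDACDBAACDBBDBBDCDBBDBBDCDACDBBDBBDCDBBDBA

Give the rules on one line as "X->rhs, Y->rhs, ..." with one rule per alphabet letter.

  step 4 ⇒ step 5: BBDBBDCDBBDBBDCDACDBBDBBDCDBBDBBDCDACDBAACDBBDBBDCDBBDBBDCDACDBBDBBDCDBBDBBDCDACDBAACDBBDBBDCDBBDBBDCDACDBBDBBDCDBBDBA ⇒ BBD·BBD·CD·BBD·BBD·CD·A·CD·BBD·BBD·CD·BBD·BBD·CD·A·CD·BA·A·CD·BBD·BBD·CD·BBD·BBD·CD·A·CD·BBD·BBD·CD·BBD·BBD·CD·A·CD·BA·A·CD·BBD·BA·BA·A·CD·BBD·BBD·CD·BBD·BBD·CD·A·CD·BBD·BBD·CD·BBD·BBD·CD·A·CD·BA·A·CD·BBD·BBD·CD·BBD·BBD·CD·A·CD·BBD·BBD·CD·BBD·BBD·CD·A·CD·BA·A·CD·BBD·BA·BA·A·CD·BBD·BBD·CD·BBD·BBD·CD·A·CD·BBD·BBD·CD·BBD·BBD·CD·A·CD·BA·A·CD·BBD·BBD·CD·BBD·BBD·CD·A·CD·BBD·BBD·CD·BBD·BA
    A ↦ BA
    B ↦ BBD
    C ↦ A
    D ↦ CD

A->BA, B->BBD, C->A, D->CD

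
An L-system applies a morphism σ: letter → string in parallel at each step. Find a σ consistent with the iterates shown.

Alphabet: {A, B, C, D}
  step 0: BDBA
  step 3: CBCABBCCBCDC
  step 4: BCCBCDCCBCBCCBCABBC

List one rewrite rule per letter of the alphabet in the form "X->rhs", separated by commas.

  step 3 ⇒ step 4: CBCABBCCBCDC ⇒ BC·C·BC·D·C·C·BC·BC·C·BC·AB·BC
    A ↦ D
    B ↦ C
    C ↦ BC
    D ↦ AB

A->D, B->C, C->BC, D->AB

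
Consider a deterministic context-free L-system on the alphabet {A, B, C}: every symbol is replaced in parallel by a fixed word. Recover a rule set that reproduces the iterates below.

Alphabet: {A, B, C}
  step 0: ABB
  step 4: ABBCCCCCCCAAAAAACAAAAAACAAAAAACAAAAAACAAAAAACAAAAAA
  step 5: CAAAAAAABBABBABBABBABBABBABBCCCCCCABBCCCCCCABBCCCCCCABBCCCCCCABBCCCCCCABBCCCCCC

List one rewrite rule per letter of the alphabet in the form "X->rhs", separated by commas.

  step 4 ⇒ step 5: ABBCCCCCCCAAAAAACAAAAAACAAAAAACAAAAAACAAAAAACAAAAAA ⇒ C·AAA·AAA·ABB·ABB·ABB·ABB·ABB·ABB·ABB·C·C·C·C·C·C·ABB·C·C·C·C·C·C·ABB·C·C·C·C·C·C·ABB·C·C·C·C·C·C·ABB·C·C·C·C·C·C·ABB·C·C·C·C·C·C
    A ↦ C
    B ↦ AAA
    C ↦ ABB

A->C, B->AAA, C->ABB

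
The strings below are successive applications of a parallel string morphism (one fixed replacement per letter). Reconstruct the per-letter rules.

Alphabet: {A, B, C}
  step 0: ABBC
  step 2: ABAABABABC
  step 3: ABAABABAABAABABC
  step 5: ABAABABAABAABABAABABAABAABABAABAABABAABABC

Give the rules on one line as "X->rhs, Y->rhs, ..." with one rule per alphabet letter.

  step 2 ⇒ step 3: ABAABABABC ⇒ AB·A·AB·AB·A·AB·A·AB·A·BC
    A ↦ AB
    B ↦ A
    C ↦ BC

A->AB, B->A, C->BC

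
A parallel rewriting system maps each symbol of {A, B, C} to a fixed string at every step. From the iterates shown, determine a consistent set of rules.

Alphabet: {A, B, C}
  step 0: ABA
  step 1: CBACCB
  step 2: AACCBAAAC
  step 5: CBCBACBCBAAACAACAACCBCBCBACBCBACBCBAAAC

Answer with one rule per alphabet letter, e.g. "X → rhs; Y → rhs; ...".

A->CB, B->AC, C->A

  step 1 ⇒ step 2: CBACCB ⇒ A·AC·CB·A·A·AC
    A ↦ CB
    B ↦ AC
    C ↦ A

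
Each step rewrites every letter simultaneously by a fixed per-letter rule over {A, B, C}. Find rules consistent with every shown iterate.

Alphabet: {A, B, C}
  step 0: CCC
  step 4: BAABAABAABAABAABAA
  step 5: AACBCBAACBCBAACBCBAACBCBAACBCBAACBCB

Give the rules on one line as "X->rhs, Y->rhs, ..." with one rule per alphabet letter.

A->CB, B->AA, C->B

  step 4 ⇒ step 5: BAABAABAABAABAABAA ⇒ AA·CB·CB·AA·CB·CB·AA·CB·CB·AA·CB·CB·AA·CB·CB·AA·CB·CB
    A ↦ CB
    B ↦ AA
    C ↦ B  (constrained at step 0)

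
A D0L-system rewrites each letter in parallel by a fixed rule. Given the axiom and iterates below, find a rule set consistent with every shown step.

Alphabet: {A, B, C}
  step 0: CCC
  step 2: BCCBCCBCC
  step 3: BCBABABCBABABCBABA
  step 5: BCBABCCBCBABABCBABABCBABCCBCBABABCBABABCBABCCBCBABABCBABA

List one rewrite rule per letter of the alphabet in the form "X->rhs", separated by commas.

  step 2 ⇒ step 3: BCCBCCBCC ⇒ BC·BA·BA·BC·BA·BA·BC·BA·BA
    B ↦ BC
    C ↦ BA
    A ↦ C  (constrained at step 3)

A->C, B->BC, C->BA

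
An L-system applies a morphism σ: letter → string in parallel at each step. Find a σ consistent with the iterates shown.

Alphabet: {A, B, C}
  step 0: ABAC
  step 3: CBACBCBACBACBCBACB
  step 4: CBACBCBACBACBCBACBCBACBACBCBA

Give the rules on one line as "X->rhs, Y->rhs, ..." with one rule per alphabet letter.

  step 3 ⇒ step 4: CBACBCBACBACBCBACB ⇒ CB·A·CB·CB·A·CB·A·CB·CB·A·CB·CB·A·CB·A·CB·CB·A
    A ↦ CB
    B ↦ A
    C ↦ CB

A->CB, B->A, C->CB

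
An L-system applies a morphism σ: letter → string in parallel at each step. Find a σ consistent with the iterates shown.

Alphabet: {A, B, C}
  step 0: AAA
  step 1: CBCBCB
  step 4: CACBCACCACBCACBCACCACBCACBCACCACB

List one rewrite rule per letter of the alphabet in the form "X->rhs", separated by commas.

A->CB, B->C, C->CA

  step 0 ⇒ step 1: AAA ⇒ CB·CB·CB
    A ↦ CB
    B ↦ C  (constrained at step 1)
    C ↦ CA  (constrained at step 1)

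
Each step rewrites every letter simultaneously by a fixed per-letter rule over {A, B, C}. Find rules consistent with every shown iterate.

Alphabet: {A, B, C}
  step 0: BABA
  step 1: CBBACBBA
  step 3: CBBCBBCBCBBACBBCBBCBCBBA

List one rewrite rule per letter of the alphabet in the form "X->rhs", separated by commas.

A->BA, B->CB, C->B

  step 0 ⇒ step 1: BABA ⇒ CB·BA·CB·BA
    A ↦ BA
    B ↦ CB
    C ↦ B  (constrained at step 1)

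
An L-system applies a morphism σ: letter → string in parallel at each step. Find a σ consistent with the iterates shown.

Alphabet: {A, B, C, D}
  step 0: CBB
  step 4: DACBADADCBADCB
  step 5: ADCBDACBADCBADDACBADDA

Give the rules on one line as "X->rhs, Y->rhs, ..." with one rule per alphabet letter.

  step 4 ⇒ step 5: DACBADADCBADCB ⇒ AD·CB·D·A·CB·AD·CB·AD·D·A·CB·AD·D·A
    A ↦ CB
    B ↦ A
    C ↦ D
    D ↦ AD

A->CB, B->A, C->D, D->AD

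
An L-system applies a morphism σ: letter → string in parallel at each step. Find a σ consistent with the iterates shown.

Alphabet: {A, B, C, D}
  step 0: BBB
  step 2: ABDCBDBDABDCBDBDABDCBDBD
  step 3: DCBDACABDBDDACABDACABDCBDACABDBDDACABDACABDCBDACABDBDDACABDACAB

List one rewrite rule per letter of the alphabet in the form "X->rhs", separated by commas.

  step 2 ⇒ step 3: ABDCBDBDABDCBDBDABDCBDBD ⇒ DCB·DAC·AB·DBD·DAC·AB·DAC·AB·DCB·DAC·AB·DBD·DAC·AB·DAC·AB·DCB·DAC·AB·DBD·DAC·AB·DAC·AB
    A ↦ DCB
    B ↦ DAC
    C ↦ DBD
    D ↦ AB

A->DCB, B->DAC, C->DBD, D->AB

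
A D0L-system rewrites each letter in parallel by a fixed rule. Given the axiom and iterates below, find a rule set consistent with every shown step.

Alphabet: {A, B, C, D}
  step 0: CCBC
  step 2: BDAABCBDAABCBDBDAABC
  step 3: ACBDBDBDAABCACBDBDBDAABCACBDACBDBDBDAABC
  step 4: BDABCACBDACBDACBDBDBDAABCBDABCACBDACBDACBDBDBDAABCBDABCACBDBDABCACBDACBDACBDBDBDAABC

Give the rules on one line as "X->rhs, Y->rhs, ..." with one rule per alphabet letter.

A->BD, B->A, C->ABC, D->CBD

  step 3 ⇒ step 4: ACBDBDBDAABCACBDBDBDAABCACBDACBDBDBDAABC ⇒ BD·ABC·A·CBD·A·CBD·A·CBD·BD·BD·A·ABC·BD·ABC·A·CBD·A·CBD·A·CBD·BD·BD·A·ABC·BD·ABC·A·CBD·BD·ABC·A·CBD·A·CBD·A·CBD·BD·BD·A·ABC
    A ↦ BD
    B ↦ A
    C ↦ ABC
    D ↦ CBD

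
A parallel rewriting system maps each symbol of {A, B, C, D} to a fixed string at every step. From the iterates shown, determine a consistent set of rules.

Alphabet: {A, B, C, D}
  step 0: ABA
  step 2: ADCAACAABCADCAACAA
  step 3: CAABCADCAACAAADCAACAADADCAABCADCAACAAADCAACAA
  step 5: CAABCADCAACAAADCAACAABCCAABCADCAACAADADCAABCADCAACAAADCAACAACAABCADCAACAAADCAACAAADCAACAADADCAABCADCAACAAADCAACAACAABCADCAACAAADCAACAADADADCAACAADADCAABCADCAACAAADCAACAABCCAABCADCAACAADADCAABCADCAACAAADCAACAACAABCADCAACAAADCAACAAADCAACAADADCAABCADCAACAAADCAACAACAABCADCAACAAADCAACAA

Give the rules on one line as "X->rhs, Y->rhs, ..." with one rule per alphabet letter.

  step 2 ⇒ step 3: ADCAACAABCADCAACAA ⇒ CAA·BC·AD·CAA·CAA·AD·CAA·CAA·D·AD·CAA·BC·AD·CAA·CAA·AD·CAA·CAA
    A ↦ CAA
    B ↦ D
    C ↦ AD
    D ↦ BC

A->CAA, B->D, C->AD, D->BC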